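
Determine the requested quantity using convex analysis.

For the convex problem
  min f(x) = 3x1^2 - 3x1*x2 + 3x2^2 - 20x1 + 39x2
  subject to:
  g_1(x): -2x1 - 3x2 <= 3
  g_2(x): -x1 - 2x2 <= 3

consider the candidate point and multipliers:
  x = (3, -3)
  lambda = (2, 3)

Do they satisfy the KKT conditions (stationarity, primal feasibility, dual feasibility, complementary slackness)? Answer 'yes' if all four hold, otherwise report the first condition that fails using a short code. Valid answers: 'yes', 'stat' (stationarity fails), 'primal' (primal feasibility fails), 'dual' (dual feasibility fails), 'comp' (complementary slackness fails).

Gradient of f: grad f(x) = Q x + c = (7, 12)
Constraint values g_i(x) = a_i^T x - b_i:
  g_1((3, -3)) = 0
  g_2((3, -3)) = 0
Stationarity residual: grad f(x) + sum_i lambda_i a_i = (0, 0)
  -> stationarity OK
Primal feasibility (all g_i <= 0): OK
Dual feasibility (all lambda_i >= 0): OK
Complementary slackness (lambda_i * g_i(x) = 0 for all i): OK

Verdict: yes, KKT holds.

yes


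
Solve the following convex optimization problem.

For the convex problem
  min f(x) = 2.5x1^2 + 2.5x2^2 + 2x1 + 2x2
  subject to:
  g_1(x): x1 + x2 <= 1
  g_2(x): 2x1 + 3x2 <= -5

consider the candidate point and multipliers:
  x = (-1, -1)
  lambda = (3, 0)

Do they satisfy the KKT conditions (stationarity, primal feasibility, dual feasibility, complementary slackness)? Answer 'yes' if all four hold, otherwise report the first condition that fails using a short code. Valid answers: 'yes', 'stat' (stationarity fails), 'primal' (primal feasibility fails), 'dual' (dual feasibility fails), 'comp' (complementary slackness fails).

Gradient of f: grad f(x) = Q x + c = (-3, -3)
Constraint values g_i(x) = a_i^T x - b_i:
  g_1((-1, -1)) = -3
  g_2((-1, -1)) = 0
Stationarity residual: grad f(x) + sum_i lambda_i a_i = (0, 0)
  -> stationarity OK
Primal feasibility (all g_i <= 0): OK
Dual feasibility (all lambda_i >= 0): OK
Complementary slackness (lambda_i * g_i(x) = 0 for all i): FAILS

Verdict: the first failing condition is complementary_slackness -> comp.

comp


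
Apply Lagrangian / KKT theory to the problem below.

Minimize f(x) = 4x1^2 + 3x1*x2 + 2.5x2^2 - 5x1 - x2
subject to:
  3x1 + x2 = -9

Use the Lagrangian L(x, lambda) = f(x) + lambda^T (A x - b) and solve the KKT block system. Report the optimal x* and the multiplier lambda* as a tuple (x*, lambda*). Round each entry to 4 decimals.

Form the Lagrangian:
  L(x, lambda) = (1/2) x^T Q x + c^T x + lambda^T (A x - b)
Stationarity (grad_x L = 0): Q x + c + A^T lambda = 0.
Primal feasibility: A x = b.

This gives the KKT block system:
  [ Q   A^T ] [ x     ]   [-c ]
  [ A    0  ] [ lambda ] = [ b ]

Solving the linear system:
  x*      = (-3.0286, 0.0857)
  lambda* = (9.6571)
  f(x*)   = 50.9857

x* = (-3.0286, 0.0857), lambda* = (9.6571)


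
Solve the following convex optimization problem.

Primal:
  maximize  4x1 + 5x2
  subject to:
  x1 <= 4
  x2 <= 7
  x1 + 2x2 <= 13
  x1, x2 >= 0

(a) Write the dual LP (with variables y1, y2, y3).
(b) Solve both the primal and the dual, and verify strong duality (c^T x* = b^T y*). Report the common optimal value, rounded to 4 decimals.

The standard primal-dual pair for 'max c^T x s.t. A x <= b, x >= 0' is:
  Dual:  min b^T y  s.t.  A^T y >= c,  y >= 0.

So the dual LP is:
  minimize  4y1 + 7y2 + 13y3
  subject to:
    y1 + y3 >= 4
    y2 + 2y3 >= 5
    y1, y2, y3 >= 0

Solving the primal: x* = (4, 4.5).
  primal value c^T x* = 38.5.
Solving the dual: y* = (1.5, 0, 2.5).
  dual value b^T y* = 38.5.
Strong duality: c^T x* = b^T y*. Confirmed.

38.5


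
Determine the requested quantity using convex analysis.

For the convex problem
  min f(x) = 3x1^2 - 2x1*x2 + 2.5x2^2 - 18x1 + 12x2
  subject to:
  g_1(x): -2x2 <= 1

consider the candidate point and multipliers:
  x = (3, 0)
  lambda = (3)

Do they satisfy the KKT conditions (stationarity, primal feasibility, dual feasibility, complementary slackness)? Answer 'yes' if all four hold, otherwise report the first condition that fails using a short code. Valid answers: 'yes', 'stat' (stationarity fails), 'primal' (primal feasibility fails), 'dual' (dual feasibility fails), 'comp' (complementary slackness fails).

Gradient of f: grad f(x) = Q x + c = (0, 6)
Constraint values g_i(x) = a_i^T x - b_i:
  g_1((3, 0)) = -1
Stationarity residual: grad f(x) + sum_i lambda_i a_i = (0, 0)
  -> stationarity OK
Primal feasibility (all g_i <= 0): OK
Dual feasibility (all lambda_i >= 0): OK
Complementary slackness (lambda_i * g_i(x) = 0 for all i): FAILS

Verdict: the first failing condition is complementary_slackness -> comp.

comp


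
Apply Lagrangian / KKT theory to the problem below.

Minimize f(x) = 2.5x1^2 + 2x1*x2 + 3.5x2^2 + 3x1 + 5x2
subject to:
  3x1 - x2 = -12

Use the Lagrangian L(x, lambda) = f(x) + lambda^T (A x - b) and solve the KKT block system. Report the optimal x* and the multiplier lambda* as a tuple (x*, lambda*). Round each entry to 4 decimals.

Form the Lagrangian:
  L(x, lambda) = (1/2) x^T Q x + c^T x + lambda^T (A x - b)
Stationarity (grad_x L = 0): Q x + c + A^T lambda = 0.
Primal feasibility: A x = b.

This gives the KKT block system:
  [ Q   A^T ] [ x     ]   [-c ]
  [ A    0  ] [ lambda ] = [ b ]

Solving the linear system:
  x*      = (-3.675, 0.975)
  lambda* = (4.475)
  f(x*)   = 23.775

x* = (-3.675, 0.975), lambda* = (4.475)


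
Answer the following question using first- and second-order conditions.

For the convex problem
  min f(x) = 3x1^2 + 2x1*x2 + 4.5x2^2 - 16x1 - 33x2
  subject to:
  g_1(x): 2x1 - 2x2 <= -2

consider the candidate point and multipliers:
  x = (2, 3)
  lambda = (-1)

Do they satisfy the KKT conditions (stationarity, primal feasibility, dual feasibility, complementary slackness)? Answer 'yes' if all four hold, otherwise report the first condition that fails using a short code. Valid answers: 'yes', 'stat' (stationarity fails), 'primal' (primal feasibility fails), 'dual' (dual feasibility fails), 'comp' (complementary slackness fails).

Gradient of f: grad f(x) = Q x + c = (2, -2)
Constraint values g_i(x) = a_i^T x - b_i:
  g_1((2, 3)) = 0
Stationarity residual: grad f(x) + sum_i lambda_i a_i = (0, 0)
  -> stationarity OK
Primal feasibility (all g_i <= 0): OK
Dual feasibility (all lambda_i >= 0): FAILS
Complementary slackness (lambda_i * g_i(x) = 0 for all i): OK

Verdict: the first failing condition is dual_feasibility -> dual.

dual


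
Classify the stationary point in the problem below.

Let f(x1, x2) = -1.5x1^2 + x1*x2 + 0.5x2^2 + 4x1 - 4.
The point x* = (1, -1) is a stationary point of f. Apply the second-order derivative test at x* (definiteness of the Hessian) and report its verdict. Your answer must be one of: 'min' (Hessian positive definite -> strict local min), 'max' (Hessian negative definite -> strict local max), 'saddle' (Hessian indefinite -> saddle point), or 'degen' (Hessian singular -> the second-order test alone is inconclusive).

Compute the Hessian H = grad^2 f:
  H = [[-3, 1], [1, 1]]
Verify stationarity: grad f(x*) = H x* + g = (0, 0).
Eigenvalues of H: -3.2361, 1.2361.
Eigenvalues have mixed signs, so H is indefinite -> x* is a saddle point.

saddle


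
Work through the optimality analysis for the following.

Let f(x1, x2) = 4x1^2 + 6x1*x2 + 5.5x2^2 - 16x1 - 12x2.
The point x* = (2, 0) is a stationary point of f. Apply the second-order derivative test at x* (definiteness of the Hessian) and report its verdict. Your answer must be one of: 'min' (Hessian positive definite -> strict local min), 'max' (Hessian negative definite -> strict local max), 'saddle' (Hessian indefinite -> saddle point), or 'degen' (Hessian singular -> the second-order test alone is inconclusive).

Compute the Hessian H = grad^2 f:
  H = [[8, 6], [6, 11]]
Verify stationarity: grad f(x*) = H x* + g = (0, 0).
Eigenvalues of H: 3.3153, 15.6847.
Both eigenvalues > 0, so H is positive definite -> x* is a strict local min.

min


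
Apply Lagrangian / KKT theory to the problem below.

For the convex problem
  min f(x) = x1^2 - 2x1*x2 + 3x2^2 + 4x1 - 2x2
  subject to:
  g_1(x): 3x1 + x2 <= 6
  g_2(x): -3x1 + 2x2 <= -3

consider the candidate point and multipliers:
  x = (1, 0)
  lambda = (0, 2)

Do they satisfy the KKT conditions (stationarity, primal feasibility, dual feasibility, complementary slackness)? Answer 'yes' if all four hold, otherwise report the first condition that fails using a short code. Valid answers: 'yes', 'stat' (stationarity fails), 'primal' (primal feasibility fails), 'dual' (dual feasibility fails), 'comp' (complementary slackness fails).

Gradient of f: grad f(x) = Q x + c = (6, -4)
Constraint values g_i(x) = a_i^T x - b_i:
  g_1((1, 0)) = -3
  g_2((1, 0)) = 0
Stationarity residual: grad f(x) + sum_i lambda_i a_i = (0, 0)
  -> stationarity OK
Primal feasibility (all g_i <= 0): OK
Dual feasibility (all lambda_i >= 0): OK
Complementary slackness (lambda_i * g_i(x) = 0 for all i): OK

Verdict: yes, KKT holds.

yes


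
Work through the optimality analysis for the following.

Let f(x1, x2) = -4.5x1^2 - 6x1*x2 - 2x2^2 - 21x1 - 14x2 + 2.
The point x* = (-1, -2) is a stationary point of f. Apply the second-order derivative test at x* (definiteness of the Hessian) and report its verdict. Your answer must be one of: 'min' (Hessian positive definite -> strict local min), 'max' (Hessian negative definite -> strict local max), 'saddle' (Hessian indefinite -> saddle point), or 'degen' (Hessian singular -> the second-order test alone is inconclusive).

Compute the Hessian H = grad^2 f:
  H = [[-9, -6], [-6, -4]]
Verify stationarity: grad f(x*) = H x* + g = (0, 0).
Eigenvalues of H: -13, 0.
H has a zero eigenvalue (singular; negative semidefinite but not definite), so H is neither positive definite, negative definite, nor indefinite. The second-order test alone is inconclusive -> degen.
(Indeed, f is constant along the null direction of H through x*, so x* is not a strict local extremum.)

degen


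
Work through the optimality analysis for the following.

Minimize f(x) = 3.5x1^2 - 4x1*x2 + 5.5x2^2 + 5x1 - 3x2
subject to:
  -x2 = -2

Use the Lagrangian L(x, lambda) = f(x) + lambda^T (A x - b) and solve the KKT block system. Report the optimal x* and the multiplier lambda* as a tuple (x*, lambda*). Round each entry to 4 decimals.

Form the Lagrangian:
  L(x, lambda) = (1/2) x^T Q x + c^T x + lambda^T (A x - b)
Stationarity (grad_x L = 0): Q x + c + A^T lambda = 0.
Primal feasibility: A x = b.

This gives the KKT block system:
  [ Q   A^T ] [ x     ]   [-c ]
  [ A    0  ] [ lambda ] = [ b ]

Solving the linear system:
  x*      = (0.4286, 2)
  lambda* = (17.2857)
  f(x*)   = 15.3571

x* = (0.4286, 2), lambda* = (17.2857)


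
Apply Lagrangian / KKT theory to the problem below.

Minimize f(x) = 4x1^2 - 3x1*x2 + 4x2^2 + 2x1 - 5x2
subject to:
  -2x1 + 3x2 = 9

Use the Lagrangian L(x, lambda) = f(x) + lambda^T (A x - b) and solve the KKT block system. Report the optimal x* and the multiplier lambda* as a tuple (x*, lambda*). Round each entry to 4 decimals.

Form the Lagrangian:
  L(x, lambda) = (1/2) x^T Q x + c^T x + lambda^T (A x - b)
Stationarity (grad_x L = 0): Q x + c + A^T lambda = 0.
Primal feasibility: A x = b.

This gives the KKT block system:
  [ Q   A^T ] [ x     ]   [-c ]
  [ A    0  ] [ lambda ] = [ b ]

Solving the linear system:
  x*      = (-0.75, 2.5)
  lambda* = (-5.75)
  f(x*)   = 18.875

x* = (-0.75, 2.5), lambda* = (-5.75)


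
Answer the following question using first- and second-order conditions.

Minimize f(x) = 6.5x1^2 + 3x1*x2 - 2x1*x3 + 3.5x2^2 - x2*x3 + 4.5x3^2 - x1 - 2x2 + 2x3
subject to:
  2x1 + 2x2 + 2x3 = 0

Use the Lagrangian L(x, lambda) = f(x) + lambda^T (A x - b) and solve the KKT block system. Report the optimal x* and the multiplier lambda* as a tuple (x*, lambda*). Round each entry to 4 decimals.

Form the Lagrangian:
  L(x, lambda) = (1/2) x^T Q x + c^T x + lambda^T (A x - b)
Stationarity (grad_x L = 0): Q x + c + A^T lambda = 0.
Primal feasibility: A x = b.

This gives the KKT block system:
  [ Q   A^T ] [ x     ]   [-c ]
  [ A    0  ] [ lambda ] = [ b ]

Solving the linear system:
  x*      = (-0.0247, 0.2428, -0.2181)
  lambda* = (0.0782)
  f(x*)   = -0.4486

x* = (-0.0247, 0.2428, -0.2181), lambda* = (0.0782)


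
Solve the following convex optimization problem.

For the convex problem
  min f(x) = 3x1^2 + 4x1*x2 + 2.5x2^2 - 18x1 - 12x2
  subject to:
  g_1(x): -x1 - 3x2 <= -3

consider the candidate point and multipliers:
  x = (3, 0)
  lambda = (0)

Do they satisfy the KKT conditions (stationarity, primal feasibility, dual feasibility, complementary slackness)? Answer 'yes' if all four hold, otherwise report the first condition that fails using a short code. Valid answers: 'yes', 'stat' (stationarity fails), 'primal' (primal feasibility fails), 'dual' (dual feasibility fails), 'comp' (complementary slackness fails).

Gradient of f: grad f(x) = Q x + c = (0, 0)
Constraint values g_i(x) = a_i^T x - b_i:
  g_1((3, 0)) = 0
Stationarity residual: grad f(x) + sum_i lambda_i a_i = (0, 0)
  -> stationarity OK
Primal feasibility (all g_i <= 0): OK
Dual feasibility (all lambda_i >= 0): OK
Complementary slackness (lambda_i * g_i(x) = 0 for all i): OK

Verdict: yes, KKT holds.

yes


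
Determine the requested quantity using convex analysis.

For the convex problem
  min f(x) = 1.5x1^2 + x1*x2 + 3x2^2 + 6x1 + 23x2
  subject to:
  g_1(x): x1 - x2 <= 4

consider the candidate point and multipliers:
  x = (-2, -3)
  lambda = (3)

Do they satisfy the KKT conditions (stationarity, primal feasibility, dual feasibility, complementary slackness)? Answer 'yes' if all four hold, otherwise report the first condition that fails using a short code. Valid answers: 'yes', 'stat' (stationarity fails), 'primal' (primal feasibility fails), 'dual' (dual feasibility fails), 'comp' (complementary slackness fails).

Gradient of f: grad f(x) = Q x + c = (-3, 3)
Constraint values g_i(x) = a_i^T x - b_i:
  g_1((-2, -3)) = -3
Stationarity residual: grad f(x) + sum_i lambda_i a_i = (0, 0)
  -> stationarity OK
Primal feasibility (all g_i <= 0): OK
Dual feasibility (all lambda_i >= 0): OK
Complementary slackness (lambda_i * g_i(x) = 0 for all i): FAILS

Verdict: the first failing condition is complementary_slackness -> comp.

comp


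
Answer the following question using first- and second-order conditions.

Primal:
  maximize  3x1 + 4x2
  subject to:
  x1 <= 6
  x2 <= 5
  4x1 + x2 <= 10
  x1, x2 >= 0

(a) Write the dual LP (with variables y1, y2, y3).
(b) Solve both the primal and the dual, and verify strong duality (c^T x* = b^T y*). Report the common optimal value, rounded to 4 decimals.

The standard primal-dual pair for 'max c^T x s.t. A x <= b, x >= 0' is:
  Dual:  min b^T y  s.t.  A^T y >= c,  y >= 0.

So the dual LP is:
  minimize  6y1 + 5y2 + 10y3
  subject to:
    y1 + 4y3 >= 3
    y2 + y3 >= 4
    y1, y2, y3 >= 0

Solving the primal: x* = (1.25, 5).
  primal value c^T x* = 23.75.
Solving the dual: y* = (0, 3.25, 0.75).
  dual value b^T y* = 23.75.
Strong duality: c^T x* = b^T y*. Confirmed.

23.75


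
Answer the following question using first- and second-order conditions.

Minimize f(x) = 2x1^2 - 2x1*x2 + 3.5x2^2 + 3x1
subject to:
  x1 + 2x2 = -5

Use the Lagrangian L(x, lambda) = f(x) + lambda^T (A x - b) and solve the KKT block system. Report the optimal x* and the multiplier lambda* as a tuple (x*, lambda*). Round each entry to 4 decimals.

Form the Lagrangian:
  L(x, lambda) = (1/2) x^T Q x + c^T x + lambda^T (A x - b)
Stationarity (grad_x L = 0): Q x + c + A^T lambda = 0.
Primal feasibility: A x = b.

This gives the KKT block system:
  [ Q   A^T ] [ x     ]   [-c ]
  [ A    0  ] [ lambda ] = [ b ]

Solving the linear system:
  x*      = (-2.1613, -1.4194)
  lambda* = (2.8065)
  f(x*)   = 3.7742

x* = (-2.1613, -1.4194), lambda* = (2.8065)


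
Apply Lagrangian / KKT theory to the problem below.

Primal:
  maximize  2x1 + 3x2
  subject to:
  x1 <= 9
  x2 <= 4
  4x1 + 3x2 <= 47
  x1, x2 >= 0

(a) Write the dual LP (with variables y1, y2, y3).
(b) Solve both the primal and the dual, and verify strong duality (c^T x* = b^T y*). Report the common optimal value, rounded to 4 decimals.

The standard primal-dual pair for 'max c^T x s.t. A x <= b, x >= 0' is:
  Dual:  min b^T y  s.t.  A^T y >= c,  y >= 0.

So the dual LP is:
  minimize  9y1 + 4y2 + 47y3
  subject to:
    y1 + 4y3 >= 2
    y2 + 3y3 >= 3
    y1, y2, y3 >= 0

Solving the primal: x* = (8.75, 4).
  primal value c^T x* = 29.5.
Solving the dual: y* = (0, 1.5, 0.5).
  dual value b^T y* = 29.5.
Strong duality: c^T x* = b^T y*. Confirmed.

29.5


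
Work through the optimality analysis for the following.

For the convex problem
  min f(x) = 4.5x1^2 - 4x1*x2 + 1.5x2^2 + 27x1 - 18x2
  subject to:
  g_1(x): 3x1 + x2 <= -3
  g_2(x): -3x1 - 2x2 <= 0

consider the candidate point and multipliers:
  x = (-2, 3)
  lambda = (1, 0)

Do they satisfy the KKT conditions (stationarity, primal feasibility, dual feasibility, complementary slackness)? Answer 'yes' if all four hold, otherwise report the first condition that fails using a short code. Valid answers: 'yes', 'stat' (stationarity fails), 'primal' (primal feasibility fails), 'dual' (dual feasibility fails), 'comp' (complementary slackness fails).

Gradient of f: grad f(x) = Q x + c = (-3, -1)
Constraint values g_i(x) = a_i^T x - b_i:
  g_1((-2, 3)) = 0
  g_2((-2, 3)) = 0
Stationarity residual: grad f(x) + sum_i lambda_i a_i = (0, 0)
  -> stationarity OK
Primal feasibility (all g_i <= 0): OK
Dual feasibility (all lambda_i >= 0): OK
Complementary slackness (lambda_i * g_i(x) = 0 for all i): OK

Verdict: yes, KKT holds.

yes


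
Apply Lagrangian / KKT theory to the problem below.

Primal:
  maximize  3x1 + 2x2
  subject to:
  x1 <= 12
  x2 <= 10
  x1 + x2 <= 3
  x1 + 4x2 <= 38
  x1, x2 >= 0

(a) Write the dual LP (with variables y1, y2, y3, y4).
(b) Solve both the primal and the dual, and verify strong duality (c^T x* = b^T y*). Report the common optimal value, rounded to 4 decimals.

The standard primal-dual pair for 'max c^T x s.t. A x <= b, x >= 0' is:
  Dual:  min b^T y  s.t.  A^T y >= c,  y >= 0.

So the dual LP is:
  minimize  12y1 + 10y2 + 3y3 + 38y4
  subject to:
    y1 + y3 + y4 >= 3
    y2 + y3 + 4y4 >= 2
    y1, y2, y3, y4 >= 0

Solving the primal: x* = (3, 0).
  primal value c^T x* = 9.
Solving the dual: y* = (0, 0, 3, 0).
  dual value b^T y* = 9.
Strong duality: c^T x* = b^T y*. Confirmed.

9


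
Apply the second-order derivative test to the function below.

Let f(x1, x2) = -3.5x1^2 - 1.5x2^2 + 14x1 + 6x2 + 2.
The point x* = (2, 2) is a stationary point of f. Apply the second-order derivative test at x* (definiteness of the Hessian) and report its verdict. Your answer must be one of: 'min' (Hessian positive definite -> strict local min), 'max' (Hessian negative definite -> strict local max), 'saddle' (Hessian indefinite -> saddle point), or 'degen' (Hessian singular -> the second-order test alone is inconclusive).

Compute the Hessian H = grad^2 f:
  H = [[-7, 0], [0, -3]]
Verify stationarity: grad f(x*) = H x* + g = (0, 0).
Eigenvalues of H: -7, -3.
Both eigenvalues < 0, so H is negative definite -> x* is a strict local max.

max


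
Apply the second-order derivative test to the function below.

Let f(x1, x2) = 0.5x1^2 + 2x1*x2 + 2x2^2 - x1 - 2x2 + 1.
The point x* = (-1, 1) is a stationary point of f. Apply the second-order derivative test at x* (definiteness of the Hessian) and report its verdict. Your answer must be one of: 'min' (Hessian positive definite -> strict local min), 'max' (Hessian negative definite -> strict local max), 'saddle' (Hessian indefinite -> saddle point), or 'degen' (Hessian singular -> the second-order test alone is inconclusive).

Compute the Hessian H = grad^2 f:
  H = [[1, 2], [2, 4]]
Verify stationarity: grad f(x*) = H x* + g = (0, 0).
Eigenvalues of H: 0, 5.
H has a zero eigenvalue (singular; positive semidefinite but not definite), so H is neither positive definite, negative definite, nor indefinite. The second-order test alone is inconclusive -> degen.
(Indeed, f is constant along the null direction of H through x*, so x* is not a strict local extremum.)

degen


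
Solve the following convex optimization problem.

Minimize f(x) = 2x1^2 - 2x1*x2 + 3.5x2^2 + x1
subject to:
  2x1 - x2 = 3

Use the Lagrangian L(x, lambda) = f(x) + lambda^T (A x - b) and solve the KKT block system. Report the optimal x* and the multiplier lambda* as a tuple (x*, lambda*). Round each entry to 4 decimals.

Form the Lagrangian:
  L(x, lambda) = (1/2) x^T Q x + c^T x + lambda^T (A x - b)
Stationarity (grad_x L = 0): Q x + c + A^T lambda = 0.
Primal feasibility: A x = b.

This gives the KKT block system:
  [ Q   A^T ] [ x     ]   [-c ]
  [ A    0  ] [ lambda ] = [ b ]

Solving the linear system:
  x*      = (1.4583, -0.0833)
  lambda* = (-3.5)
  f(x*)   = 5.9792

x* = (1.4583, -0.0833), lambda* = (-3.5)


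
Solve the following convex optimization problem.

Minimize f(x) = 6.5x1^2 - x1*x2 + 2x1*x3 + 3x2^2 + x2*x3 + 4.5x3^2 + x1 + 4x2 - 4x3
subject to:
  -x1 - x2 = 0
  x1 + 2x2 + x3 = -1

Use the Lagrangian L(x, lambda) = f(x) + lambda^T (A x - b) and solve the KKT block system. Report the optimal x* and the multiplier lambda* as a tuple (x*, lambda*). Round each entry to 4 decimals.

Form the Lagrangian:
  L(x, lambda) = (1/2) x^T Q x + c^T x + lambda^T (A x - b)
Stationarity (grad_x L = 0): Q x + c + A^T lambda = 0.
Primal feasibility: A x = b.

This gives the KKT block system:
  [ Q   A^T ] [ x     ]   [-c ]
  [ A    0  ] [ lambda ] = [ b ]

Solving the linear system:
  x*      = (0.5312, -0.5312, -0.4687)
  lambda* = (15.1875, 7.6875)
  f(x*)   = 3.9844

x* = (0.5312, -0.5312, -0.4687), lambda* = (15.1875, 7.6875)


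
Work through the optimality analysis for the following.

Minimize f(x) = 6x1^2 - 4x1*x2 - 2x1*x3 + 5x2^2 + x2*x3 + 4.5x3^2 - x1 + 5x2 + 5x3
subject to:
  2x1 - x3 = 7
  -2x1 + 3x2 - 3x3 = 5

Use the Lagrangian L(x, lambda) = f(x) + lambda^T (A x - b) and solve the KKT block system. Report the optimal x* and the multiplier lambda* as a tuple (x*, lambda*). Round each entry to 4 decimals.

Form the Lagrangian:
  L(x, lambda) = (1/2) x^T Q x + c^T x + lambda^T (A x - b)
Stationarity (grad_x L = 0): Q x + c + A^T lambda = 0.
Primal feasibility: A x = b.

This gives the KKT block system:
  [ Q   A^T ] [ x     ]   [-c ]
  [ A    0  ] [ lambda ] = [ b ]

Solving the linear system:
  x*      = (2.3883, 1.0354, -2.2235)
  lambda* = (-15.1748, -1.1925)
  f(x*)   = 51.9287

x* = (2.3883, 1.0354, -2.2235), lambda* = (-15.1748, -1.1925)


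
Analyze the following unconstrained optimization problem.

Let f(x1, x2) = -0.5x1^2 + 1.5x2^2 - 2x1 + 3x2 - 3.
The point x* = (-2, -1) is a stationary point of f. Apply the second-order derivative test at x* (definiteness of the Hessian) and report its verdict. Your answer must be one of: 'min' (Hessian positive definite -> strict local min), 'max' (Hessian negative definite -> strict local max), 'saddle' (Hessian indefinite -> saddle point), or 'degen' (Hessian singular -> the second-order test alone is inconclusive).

Compute the Hessian H = grad^2 f:
  H = [[-1, 0], [0, 3]]
Verify stationarity: grad f(x*) = H x* + g = (0, 0).
Eigenvalues of H: -1, 3.
Eigenvalues have mixed signs, so H is indefinite -> x* is a saddle point.

saddle


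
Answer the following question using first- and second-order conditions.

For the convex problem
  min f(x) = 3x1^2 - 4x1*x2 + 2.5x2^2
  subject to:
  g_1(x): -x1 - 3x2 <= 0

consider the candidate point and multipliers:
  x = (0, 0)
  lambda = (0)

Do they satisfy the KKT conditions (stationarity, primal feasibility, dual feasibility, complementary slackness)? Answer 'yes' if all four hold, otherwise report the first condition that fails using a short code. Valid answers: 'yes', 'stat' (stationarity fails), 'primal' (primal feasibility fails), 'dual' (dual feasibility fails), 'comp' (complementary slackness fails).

Gradient of f: grad f(x) = Q x + c = (0, 0)
Constraint values g_i(x) = a_i^T x - b_i:
  g_1((0, 0)) = 0
Stationarity residual: grad f(x) + sum_i lambda_i a_i = (0, 0)
  -> stationarity OK
Primal feasibility (all g_i <= 0): OK
Dual feasibility (all lambda_i >= 0): OK
Complementary slackness (lambda_i * g_i(x) = 0 for all i): OK

Verdict: yes, KKT holds.

yes


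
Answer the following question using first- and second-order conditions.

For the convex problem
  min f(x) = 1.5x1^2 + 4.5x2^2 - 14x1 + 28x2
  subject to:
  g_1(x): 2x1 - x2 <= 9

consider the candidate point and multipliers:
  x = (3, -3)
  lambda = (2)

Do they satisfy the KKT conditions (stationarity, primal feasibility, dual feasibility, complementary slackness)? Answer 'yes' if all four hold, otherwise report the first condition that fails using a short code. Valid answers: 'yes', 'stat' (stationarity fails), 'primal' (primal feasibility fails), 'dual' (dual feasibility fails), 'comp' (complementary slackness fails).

Gradient of f: grad f(x) = Q x + c = (-5, 1)
Constraint values g_i(x) = a_i^T x - b_i:
  g_1((3, -3)) = 0
Stationarity residual: grad f(x) + sum_i lambda_i a_i = (-1, -1)
  -> stationarity FAILS
Primal feasibility (all g_i <= 0): OK
Dual feasibility (all lambda_i >= 0): OK
Complementary slackness (lambda_i * g_i(x) = 0 for all i): OK

Verdict: the first failing condition is stationarity -> stat.

stat


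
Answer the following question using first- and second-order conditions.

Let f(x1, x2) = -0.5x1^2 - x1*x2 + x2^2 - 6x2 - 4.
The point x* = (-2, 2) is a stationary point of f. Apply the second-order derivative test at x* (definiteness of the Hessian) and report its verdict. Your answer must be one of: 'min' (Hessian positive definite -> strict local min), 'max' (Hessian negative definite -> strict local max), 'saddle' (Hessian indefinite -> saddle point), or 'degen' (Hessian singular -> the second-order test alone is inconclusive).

Compute the Hessian H = grad^2 f:
  H = [[-1, -1], [-1, 2]]
Verify stationarity: grad f(x*) = H x* + g = (0, 0).
Eigenvalues of H: -1.3028, 2.3028.
Eigenvalues have mixed signs, so H is indefinite -> x* is a saddle point.

saddle


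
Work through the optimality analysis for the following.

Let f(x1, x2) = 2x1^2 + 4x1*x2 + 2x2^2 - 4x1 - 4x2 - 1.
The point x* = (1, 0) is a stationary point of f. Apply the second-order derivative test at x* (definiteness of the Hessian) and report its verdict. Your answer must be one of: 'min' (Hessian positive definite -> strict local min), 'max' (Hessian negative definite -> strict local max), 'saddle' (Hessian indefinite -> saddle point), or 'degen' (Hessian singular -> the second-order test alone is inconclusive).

Compute the Hessian H = grad^2 f:
  H = [[4, 4], [4, 4]]
Verify stationarity: grad f(x*) = H x* + g = (0, 0).
Eigenvalues of H: 0, 8.
H has a zero eigenvalue (singular; positive semidefinite but not definite), so H is neither positive definite, negative definite, nor indefinite. The second-order test alone is inconclusive -> degen.
(Indeed, f is constant along the null direction of H through x*, so x* is not a strict local extremum.)

degen


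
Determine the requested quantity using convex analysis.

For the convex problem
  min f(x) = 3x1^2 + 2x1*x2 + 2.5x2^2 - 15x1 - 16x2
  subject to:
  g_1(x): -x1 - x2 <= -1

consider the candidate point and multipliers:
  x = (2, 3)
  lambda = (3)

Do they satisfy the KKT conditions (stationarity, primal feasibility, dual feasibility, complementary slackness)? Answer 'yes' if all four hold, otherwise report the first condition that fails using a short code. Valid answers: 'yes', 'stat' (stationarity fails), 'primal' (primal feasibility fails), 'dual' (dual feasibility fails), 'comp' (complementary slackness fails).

Gradient of f: grad f(x) = Q x + c = (3, 3)
Constraint values g_i(x) = a_i^T x - b_i:
  g_1((2, 3)) = -4
Stationarity residual: grad f(x) + sum_i lambda_i a_i = (0, 0)
  -> stationarity OK
Primal feasibility (all g_i <= 0): OK
Dual feasibility (all lambda_i >= 0): OK
Complementary slackness (lambda_i * g_i(x) = 0 for all i): FAILS

Verdict: the first failing condition is complementary_slackness -> comp.

comp


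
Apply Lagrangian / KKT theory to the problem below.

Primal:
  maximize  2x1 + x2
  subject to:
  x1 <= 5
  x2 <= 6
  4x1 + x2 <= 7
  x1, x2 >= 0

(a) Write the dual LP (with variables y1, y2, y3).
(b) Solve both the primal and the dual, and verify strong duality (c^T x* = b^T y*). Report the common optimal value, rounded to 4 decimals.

The standard primal-dual pair for 'max c^T x s.t. A x <= b, x >= 0' is:
  Dual:  min b^T y  s.t.  A^T y >= c,  y >= 0.

So the dual LP is:
  minimize  5y1 + 6y2 + 7y3
  subject to:
    y1 + 4y3 >= 2
    y2 + y3 >= 1
    y1, y2, y3 >= 0

Solving the primal: x* = (0.25, 6).
  primal value c^T x* = 6.5.
Solving the dual: y* = (0, 0.5, 0.5).
  dual value b^T y* = 6.5.
Strong duality: c^T x* = b^T y*. Confirmed.

6.5


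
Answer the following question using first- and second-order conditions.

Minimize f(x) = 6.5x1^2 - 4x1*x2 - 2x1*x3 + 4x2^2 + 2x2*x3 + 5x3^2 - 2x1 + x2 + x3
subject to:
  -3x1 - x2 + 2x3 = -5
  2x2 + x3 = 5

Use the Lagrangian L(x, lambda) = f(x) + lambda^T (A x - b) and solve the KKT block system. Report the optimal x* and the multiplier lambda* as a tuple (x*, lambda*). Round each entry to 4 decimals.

Form the Lagrangian:
  L(x, lambda) = (1/2) x^T Q x + c^T x + lambda^T (A x - b)
Stationarity (grad_x L = 0): Q x + c + A^T lambda = 0.
Primal feasibility: A x = b.

This gives the KKT block system:
  [ Q   A^T ] [ x     ]   [-c ]
  [ A    0  ] [ lambda ] = [ b ]

Solving the linear system:
  x*      = (1.073, 2.3562, 0.2876)
  lambda* = (0.6496, -7.7416)
  f(x*)   = 21.227

x* = (1.073, 2.3562, 0.2876), lambda* = (0.6496, -7.7416)


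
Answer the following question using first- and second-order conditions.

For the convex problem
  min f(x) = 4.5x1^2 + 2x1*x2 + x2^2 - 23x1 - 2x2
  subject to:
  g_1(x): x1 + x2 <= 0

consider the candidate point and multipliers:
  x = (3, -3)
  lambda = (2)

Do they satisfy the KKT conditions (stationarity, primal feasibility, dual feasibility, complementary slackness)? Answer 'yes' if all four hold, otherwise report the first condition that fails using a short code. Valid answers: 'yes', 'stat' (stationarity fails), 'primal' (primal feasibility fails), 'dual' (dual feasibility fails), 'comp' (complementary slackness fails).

Gradient of f: grad f(x) = Q x + c = (-2, -2)
Constraint values g_i(x) = a_i^T x - b_i:
  g_1((3, -3)) = 0
Stationarity residual: grad f(x) + sum_i lambda_i a_i = (0, 0)
  -> stationarity OK
Primal feasibility (all g_i <= 0): OK
Dual feasibility (all lambda_i >= 0): OK
Complementary slackness (lambda_i * g_i(x) = 0 for all i): OK

Verdict: yes, KKT holds.

yes


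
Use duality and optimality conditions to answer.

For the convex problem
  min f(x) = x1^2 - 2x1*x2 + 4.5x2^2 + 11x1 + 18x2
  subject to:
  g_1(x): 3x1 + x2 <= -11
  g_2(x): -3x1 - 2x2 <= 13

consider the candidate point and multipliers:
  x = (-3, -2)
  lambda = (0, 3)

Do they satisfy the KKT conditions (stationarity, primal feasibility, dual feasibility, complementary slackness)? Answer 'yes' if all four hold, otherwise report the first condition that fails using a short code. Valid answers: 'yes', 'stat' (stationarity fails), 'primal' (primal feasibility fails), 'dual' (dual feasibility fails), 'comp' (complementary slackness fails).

Gradient of f: grad f(x) = Q x + c = (9, 6)
Constraint values g_i(x) = a_i^T x - b_i:
  g_1((-3, -2)) = 0
  g_2((-3, -2)) = 0
Stationarity residual: grad f(x) + sum_i lambda_i a_i = (0, 0)
  -> stationarity OK
Primal feasibility (all g_i <= 0): OK
Dual feasibility (all lambda_i >= 0): OK
Complementary slackness (lambda_i * g_i(x) = 0 for all i): OK

Verdict: yes, KKT holds.

yes


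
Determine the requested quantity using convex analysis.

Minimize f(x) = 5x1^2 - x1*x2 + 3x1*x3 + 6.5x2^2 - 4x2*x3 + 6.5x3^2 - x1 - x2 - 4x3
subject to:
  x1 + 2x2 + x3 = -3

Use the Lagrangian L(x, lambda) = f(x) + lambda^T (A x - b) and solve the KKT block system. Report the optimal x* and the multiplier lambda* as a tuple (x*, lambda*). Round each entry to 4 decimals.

Form the Lagrangian:
  L(x, lambda) = (1/2) x^T Q x + c^T x + lambda^T (A x - b)
Stationarity (grad_x L = 0): Q x + c + A^T lambda = 0.
Primal feasibility: A x = b.

This gives the KKT block system:
  [ Q   A^T ] [ x     ]   [-c ]
  [ A    0  ] [ lambda ] = [ b ]

Solving the linear system:
  x*      = (-0.5212, -1.0495, -0.3797)
  lambda* = (6.3019)
  f(x*)   = 10.9976

x* = (-0.5212, -1.0495, -0.3797), lambda* = (6.3019)


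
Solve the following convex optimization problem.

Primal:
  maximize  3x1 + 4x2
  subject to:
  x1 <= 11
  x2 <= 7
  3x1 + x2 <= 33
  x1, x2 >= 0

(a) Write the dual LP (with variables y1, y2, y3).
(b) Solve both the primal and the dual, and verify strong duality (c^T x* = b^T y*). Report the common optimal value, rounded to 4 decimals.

The standard primal-dual pair for 'max c^T x s.t. A x <= b, x >= 0' is:
  Dual:  min b^T y  s.t.  A^T y >= c,  y >= 0.

So the dual LP is:
  minimize  11y1 + 7y2 + 33y3
  subject to:
    y1 + 3y3 >= 3
    y2 + y3 >= 4
    y1, y2, y3 >= 0

Solving the primal: x* = (8.6667, 7).
  primal value c^T x* = 54.
Solving the dual: y* = (0, 3, 1).
  dual value b^T y* = 54.
Strong duality: c^T x* = b^T y*. Confirmed.

54


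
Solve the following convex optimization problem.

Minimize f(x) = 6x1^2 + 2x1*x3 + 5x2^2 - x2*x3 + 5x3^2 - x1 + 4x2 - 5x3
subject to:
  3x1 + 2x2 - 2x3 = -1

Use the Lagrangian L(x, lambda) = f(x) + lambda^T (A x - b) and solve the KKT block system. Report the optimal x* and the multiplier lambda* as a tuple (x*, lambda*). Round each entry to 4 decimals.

Form the Lagrangian:
  L(x, lambda) = (1/2) x^T Q x + c^T x + lambda^T (A x - b)
Stationarity (grad_x L = 0): Q x + c + A^T lambda = 0.
Primal feasibility: A x = b.

This gives the KKT block system:
  [ Q   A^T ] [ x     ]   [-c ]
  [ A    0  ] [ lambda ] = [ b ]

Solving the linear system:
  x*      = (0.111, -0.29, 0.3765)
  lambda* = (-0.3616)
  f(x*)   = -1.7575

x* = (0.111, -0.29, 0.3765), lambda* = (-0.3616)


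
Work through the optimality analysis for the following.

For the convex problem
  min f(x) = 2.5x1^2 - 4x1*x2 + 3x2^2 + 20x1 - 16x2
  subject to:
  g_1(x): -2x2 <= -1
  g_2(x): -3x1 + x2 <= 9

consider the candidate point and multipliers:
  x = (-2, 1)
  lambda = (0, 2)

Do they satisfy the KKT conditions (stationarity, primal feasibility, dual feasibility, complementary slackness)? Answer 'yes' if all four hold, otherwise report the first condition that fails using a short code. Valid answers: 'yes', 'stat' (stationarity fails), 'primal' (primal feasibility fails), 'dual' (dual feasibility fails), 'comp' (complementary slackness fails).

Gradient of f: grad f(x) = Q x + c = (6, -2)
Constraint values g_i(x) = a_i^T x - b_i:
  g_1((-2, 1)) = -1
  g_2((-2, 1)) = -2
Stationarity residual: grad f(x) + sum_i lambda_i a_i = (0, 0)
  -> stationarity OK
Primal feasibility (all g_i <= 0): OK
Dual feasibility (all lambda_i >= 0): OK
Complementary slackness (lambda_i * g_i(x) = 0 for all i): FAILS

Verdict: the first failing condition is complementary_slackness -> comp.

comp


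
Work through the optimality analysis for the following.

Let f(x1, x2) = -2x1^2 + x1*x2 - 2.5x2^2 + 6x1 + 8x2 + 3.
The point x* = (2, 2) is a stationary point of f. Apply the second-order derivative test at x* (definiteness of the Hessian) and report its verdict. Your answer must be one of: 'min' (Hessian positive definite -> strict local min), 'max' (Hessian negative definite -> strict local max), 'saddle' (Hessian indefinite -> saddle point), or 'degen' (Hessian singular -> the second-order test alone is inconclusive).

Compute the Hessian H = grad^2 f:
  H = [[-4, 1], [1, -5]]
Verify stationarity: grad f(x*) = H x* + g = (0, 0).
Eigenvalues of H: -5.618, -3.382.
Both eigenvalues < 0, so H is negative definite -> x* is a strict local max.

max


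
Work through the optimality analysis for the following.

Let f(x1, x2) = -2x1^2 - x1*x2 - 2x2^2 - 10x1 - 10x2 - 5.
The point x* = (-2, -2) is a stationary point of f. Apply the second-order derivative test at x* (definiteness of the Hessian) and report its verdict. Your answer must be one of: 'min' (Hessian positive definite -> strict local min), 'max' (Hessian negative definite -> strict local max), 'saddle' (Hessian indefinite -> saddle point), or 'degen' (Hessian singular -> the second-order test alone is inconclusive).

Compute the Hessian H = grad^2 f:
  H = [[-4, -1], [-1, -4]]
Verify stationarity: grad f(x*) = H x* + g = (0, 0).
Eigenvalues of H: -5, -3.
Both eigenvalues < 0, so H is negative definite -> x* is a strict local max.

max


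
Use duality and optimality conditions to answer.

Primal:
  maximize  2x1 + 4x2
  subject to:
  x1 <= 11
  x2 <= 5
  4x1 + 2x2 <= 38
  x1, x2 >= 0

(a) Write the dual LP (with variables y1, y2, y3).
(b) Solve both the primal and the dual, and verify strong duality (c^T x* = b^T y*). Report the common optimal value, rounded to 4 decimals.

The standard primal-dual pair for 'max c^T x s.t. A x <= b, x >= 0' is:
  Dual:  min b^T y  s.t.  A^T y >= c,  y >= 0.

So the dual LP is:
  minimize  11y1 + 5y2 + 38y3
  subject to:
    y1 + 4y3 >= 2
    y2 + 2y3 >= 4
    y1, y2, y3 >= 0

Solving the primal: x* = (7, 5).
  primal value c^T x* = 34.
Solving the dual: y* = (0, 3, 0.5).
  dual value b^T y* = 34.
Strong duality: c^T x* = b^T y*. Confirmed.

34


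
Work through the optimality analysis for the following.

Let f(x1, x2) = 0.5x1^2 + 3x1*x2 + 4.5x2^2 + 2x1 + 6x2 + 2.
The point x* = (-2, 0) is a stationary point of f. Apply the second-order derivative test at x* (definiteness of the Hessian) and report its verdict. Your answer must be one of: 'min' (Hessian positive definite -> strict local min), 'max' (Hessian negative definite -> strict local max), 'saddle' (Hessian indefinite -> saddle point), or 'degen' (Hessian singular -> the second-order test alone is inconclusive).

Compute the Hessian H = grad^2 f:
  H = [[1, 3], [3, 9]]
Verify stationarity: grad f(x*) = H x* + g = (0, 0).
Eigenvalues of H: 0, 10.
H has a zero eigenvalue (singular; positive semidefinite but not definite), so H is neither positive definite, negative definite, nor indefinite. The second-order test alone is inconclusive -> degen.
(Indeed, f is constant along the null direction of H through x*, so x* is not a strict local extremum.)

degen


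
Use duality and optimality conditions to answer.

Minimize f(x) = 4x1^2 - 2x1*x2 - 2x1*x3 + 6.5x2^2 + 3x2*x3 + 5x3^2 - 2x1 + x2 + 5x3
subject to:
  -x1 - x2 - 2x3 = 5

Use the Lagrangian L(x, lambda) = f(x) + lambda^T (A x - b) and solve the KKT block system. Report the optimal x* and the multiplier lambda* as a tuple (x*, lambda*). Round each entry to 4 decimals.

Form the Lagrangian:
  L(x, lambda) = (1/2) x^T Q x + c^T x + lambda^T (A x - b)
Stationarity (grad_x L = 0): Q x + c + A^T lambda = 0.
Primal feasibility: A x = b.

This gives the KKT block system:
  [ Q   A^T ] [ x     ]   [-c ]
  [ A    0  ] [ lambda ] = [ b ]

Solving the linear system:
  x*      = (-1.04, -0.28, -1.84)
  lambda* = (-6.08)
  f(x*)   = 11.5

x* = (-1.04, -0.28, -1.84), lambda* = (-6.08)


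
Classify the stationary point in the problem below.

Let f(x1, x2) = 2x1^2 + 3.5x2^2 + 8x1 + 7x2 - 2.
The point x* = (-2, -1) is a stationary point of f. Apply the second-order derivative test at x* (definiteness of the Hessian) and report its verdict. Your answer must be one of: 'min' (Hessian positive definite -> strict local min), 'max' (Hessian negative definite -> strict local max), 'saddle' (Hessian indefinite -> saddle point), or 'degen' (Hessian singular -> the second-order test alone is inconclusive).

Compute the Hessian H = grad^2 f:
  H = [[4, 0], [0, 7]]
Verify stationarity: grad f(x*) = H x* + g = (0, 0).
Eigenvalues of H: 4, 7.
Both eigenvalues > 0, so H is positive definite -> x* is a strict local min.

min


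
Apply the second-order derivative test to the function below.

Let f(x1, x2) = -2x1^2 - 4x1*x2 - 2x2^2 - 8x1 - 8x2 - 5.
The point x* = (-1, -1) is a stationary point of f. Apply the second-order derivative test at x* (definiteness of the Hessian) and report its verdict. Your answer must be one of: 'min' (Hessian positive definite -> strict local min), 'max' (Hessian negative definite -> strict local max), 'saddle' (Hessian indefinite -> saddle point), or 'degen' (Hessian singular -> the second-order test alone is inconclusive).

Compute the Hessian H = grad^2 f:
  H = [[-4, -4], [-4, -4]]
Verify stationarity: grad f(x*) = H x* + g = (0, 0).
Eigenvalues of H: -8, 0.
H has a zero eigenvalue (singular; negative semidefinite but not definite), so H is neither positive definite, negative definite, nor indefinite. The second-order test alone is inconclusive -> degen.
(Indeed, f is constant along the null direction of H through x*, so x* is not a strict local extremum.)

degen
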